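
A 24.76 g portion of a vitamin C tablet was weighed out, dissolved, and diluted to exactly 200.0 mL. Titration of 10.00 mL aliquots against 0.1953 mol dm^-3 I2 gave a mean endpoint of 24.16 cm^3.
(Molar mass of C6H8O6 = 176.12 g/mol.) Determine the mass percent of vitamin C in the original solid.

67.13 %

C6H8O6 + I2 → C6H6O6 + 2 HI
n(I2) per titration = 0.02416 × 0.1953 = 4.718 × 10^-3 mol
n(C6H8O6) in each aliquot = 4.718 × 10^-3 mol (1:1 ratio)
n(C6H8O6) in the whole flask = 4.718 × 10^-3 × 200.0/10.00 = 0.09437 mol
mass of C6H8O6 = 0.09437 × 176.12 = 16.62 g
% C6H8O6 = 16.62 / 24.76 × 100 = 67.13 %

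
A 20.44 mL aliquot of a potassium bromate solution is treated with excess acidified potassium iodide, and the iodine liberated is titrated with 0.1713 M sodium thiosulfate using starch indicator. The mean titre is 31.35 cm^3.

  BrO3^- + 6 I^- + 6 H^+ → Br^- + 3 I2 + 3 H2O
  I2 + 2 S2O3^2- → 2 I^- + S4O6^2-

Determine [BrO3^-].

n(S2O3^2-) = 0.03135 × 0.1713 = 5.370 × 10^-3 mol
n(I2) = n(S2O3^2-)/2 = 2.685 × 10^-3 mol
From the 1:3 ratio, n(BrO3^-) in the aliquot = 1/3 × 2.685 × 10^-3 = 8.950 × 10^-4 mol
[BrO3^-] = 8.950 × 10^-4 / 0.02044 = 0.04379 mol/L

0.04379 M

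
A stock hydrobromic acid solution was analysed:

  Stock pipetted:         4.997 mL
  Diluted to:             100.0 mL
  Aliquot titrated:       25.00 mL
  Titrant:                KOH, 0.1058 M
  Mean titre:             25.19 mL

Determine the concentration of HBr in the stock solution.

HBr + KOH → KBr + H2O
n(KOH) = 0.02519 × 0.1058 = 2.665 × 10^-3 mol
n(HBr) in the aliquot = 2.665 × 10^-3 mol (1:1 ratio)
[HBr]_dilute = 2.665 × 10^-3 / 0.02500 = 0.1066 mol/L
Dilution factor = 100.0 / 4.997 = 20.01
[HBr]_stock = 0.1066 × 20.01 = 2.133 mol/L

2.133 M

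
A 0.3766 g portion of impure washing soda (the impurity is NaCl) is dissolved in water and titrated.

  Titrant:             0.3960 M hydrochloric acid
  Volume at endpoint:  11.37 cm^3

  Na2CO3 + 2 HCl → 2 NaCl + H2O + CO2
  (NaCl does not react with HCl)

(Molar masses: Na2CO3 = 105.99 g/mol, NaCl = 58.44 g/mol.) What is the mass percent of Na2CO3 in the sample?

63.36 %

n(HCl) = 0.01137 × 0.3960 = 4.503 × 10^-3 mol
Let x = n(Na2CO3), y = n(NaCl).
Titrant: 2x = 4.503 × 10^-3;  mass: 105.99x + 58.44y = 0.3766
Solving, x = 2.251 × 10^-3 mol, y = 2.361 × 10^-3 mol
mass of Na2CO3 = 2.251 × 10^-3 × 105.99 = 0.2386 g
% Na2CO3 = 0.2386 / 0.3766 × 100 = 63.36 %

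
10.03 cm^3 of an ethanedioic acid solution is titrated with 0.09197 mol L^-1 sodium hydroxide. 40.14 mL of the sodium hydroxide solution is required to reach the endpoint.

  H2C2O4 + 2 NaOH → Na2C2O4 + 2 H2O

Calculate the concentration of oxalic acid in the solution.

0.1840 mol/L

n(NaOH) = 0.04014 L × 0.09197 mol/L = 3.692 × 10^-3 mol
From the 1:2 mole ratio, n(H2C2O4) = 1/2 × 3.692 × 10^-3 = 1.846 × 10^-3 mol
[H2C2O4] = 1.846 × 10^-3 mol / 0.01003 L = 0.1840 mol/L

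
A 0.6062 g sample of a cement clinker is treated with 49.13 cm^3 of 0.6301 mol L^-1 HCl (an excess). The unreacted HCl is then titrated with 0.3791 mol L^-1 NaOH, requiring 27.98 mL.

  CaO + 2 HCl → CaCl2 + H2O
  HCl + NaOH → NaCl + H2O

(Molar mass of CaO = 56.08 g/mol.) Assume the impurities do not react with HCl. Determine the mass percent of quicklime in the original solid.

94.13 %

n(HCl) added = 0.04913 × 0.6301 = 0.03096 mol
n(NaOH) used in back-titration = 0.02798 × 0.3791 = 0.01061 mol
n(HCl) left over = 0.01061 mol (1:1 ratio)
n(HCl) consumed by analyte = 0.03096 − 0.01061 = 0.02035 mol
From the 1:2 ratio, n(CaO) = 1/2 × 0.02035 = 0.01017 mol
mass of CaO = 0.01017 × 56.08 = 0.5706 g
% CaO = 0.5706 / 0.6062 × 100 = 94.13 %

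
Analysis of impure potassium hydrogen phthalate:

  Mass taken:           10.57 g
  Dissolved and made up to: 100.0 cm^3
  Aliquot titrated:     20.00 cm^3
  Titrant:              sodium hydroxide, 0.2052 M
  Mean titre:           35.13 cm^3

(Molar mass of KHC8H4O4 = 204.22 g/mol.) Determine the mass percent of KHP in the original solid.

KHC8H4O4 + NaOH → KNaC8H4O4 + H2O
n(NaOH) per titration = 0.03513 × 0.2052 = 7.209 × 10^-3 mol
n(KHC8H4O4) in each aliquot = 7.209 × 10^-3 mol (1:1 ratio)
n(KHC8H4O4) in the whole flask = 7.209 × 10^-3 × 100.0/20.00 = 0.03604 mol
mass of KHC8H4O4 = 0.03604 × 204.22 = 7.361 g
% KHC8H4O4 = 7.361 / 10.57 × 100 = 69.64 %

69.64 %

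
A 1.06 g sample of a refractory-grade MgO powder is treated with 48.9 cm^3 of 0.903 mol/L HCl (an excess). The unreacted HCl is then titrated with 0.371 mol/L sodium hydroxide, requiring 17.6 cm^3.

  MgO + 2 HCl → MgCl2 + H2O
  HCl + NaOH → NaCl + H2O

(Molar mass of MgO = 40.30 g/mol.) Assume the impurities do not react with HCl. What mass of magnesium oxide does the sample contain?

0.758 g

n(HCl) added = 0.0489 × 0.903 = 0.0442 mol
n(NaOH) used in back-titration = 0.0176 × 0.371 = 6.53 × 10^-3 mol
n(HCl) left over = 6.53 × 10^-3 mol (1:1 ratio)
n(HCl) consumed by analyte = 0.0442 − 6.53 × 10^-3 = 0.0376 mol
From the 1:2 ratio, n(MgO) = 1/2 × 0.0376 = 0.0188 mol
mass of MgO = 0.0188 × 40.30 = 0.758 g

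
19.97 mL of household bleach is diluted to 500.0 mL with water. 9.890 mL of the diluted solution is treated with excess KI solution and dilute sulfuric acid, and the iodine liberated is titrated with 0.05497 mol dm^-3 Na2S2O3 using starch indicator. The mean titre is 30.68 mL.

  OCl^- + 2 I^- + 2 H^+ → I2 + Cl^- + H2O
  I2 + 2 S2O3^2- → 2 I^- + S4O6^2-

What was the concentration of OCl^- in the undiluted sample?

n(S2O3^2-) = 0.03068 × 0.05497 = 1.686 × 10^-3 mol
n(I2) = n(S2O3^2-)/2 = 8.432 × 10^-4 mol
n(OCl^-) in the aliquot = 8.432 × 10^-4 mol (1:1 ratio)
[OCl^-]_dilute = 8.432 × 10^-4 / 0.009890 = 0.08526 mol/L
[OCl^-]_original = 0.08526 × 500.0/19.97 = 2.135 mol/L

2.135 mol/L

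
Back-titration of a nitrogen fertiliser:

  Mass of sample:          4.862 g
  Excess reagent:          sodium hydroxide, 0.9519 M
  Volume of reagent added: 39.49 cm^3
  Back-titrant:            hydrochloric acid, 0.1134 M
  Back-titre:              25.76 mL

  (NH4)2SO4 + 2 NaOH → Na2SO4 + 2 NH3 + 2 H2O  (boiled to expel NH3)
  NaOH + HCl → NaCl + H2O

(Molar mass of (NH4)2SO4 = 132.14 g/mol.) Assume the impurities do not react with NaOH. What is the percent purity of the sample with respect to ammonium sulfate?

n(NaOH) added = 0.03949 × 0.9519 = 0.03759 mol
n(HCl) used in back-titration = 0.02576 × 0.1134 = 2.921 × 10^-3 mol
n(NaOH) left over = 2.921 × 10^-3 mol (1:1 ratio)
n(NaOH) consumed by analyte = 0.03759 − 2.921 × 10^-3 = 0.03467 mol
From the 1:2 ratio, n((NH4)2SO4) = 1/2 × 0.03467 = 0.01733 mol
mass of (NH4)2SO4 = 0.01733 × 132.14 = 2.291 g
% (NH4)2SO4 = 2.291 / 4.862 × 100 = 47.11 %

47.11 %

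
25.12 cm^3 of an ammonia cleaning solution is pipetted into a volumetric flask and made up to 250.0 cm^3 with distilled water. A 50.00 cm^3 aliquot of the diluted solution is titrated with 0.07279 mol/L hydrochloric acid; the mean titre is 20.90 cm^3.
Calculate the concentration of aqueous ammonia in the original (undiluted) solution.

0.3028 mol/L

NH3 + HCl → NH4Cl
n(HCl) = 0.02090 × 0.07279 = 1.521 × 10^-3 mol
n(NH3) in the aliquot = 1.521 × 10^-3 mol (1:1 ratio)
[NH3]_dilute = 1.521 × 10^-3 / 0.05000 = 0.03043 mol/L
Dilution factor = 250.0 / 25.12 = 9.952
[NH3]_stock = 0.03043 × 9.952 = 0.3028 mol/L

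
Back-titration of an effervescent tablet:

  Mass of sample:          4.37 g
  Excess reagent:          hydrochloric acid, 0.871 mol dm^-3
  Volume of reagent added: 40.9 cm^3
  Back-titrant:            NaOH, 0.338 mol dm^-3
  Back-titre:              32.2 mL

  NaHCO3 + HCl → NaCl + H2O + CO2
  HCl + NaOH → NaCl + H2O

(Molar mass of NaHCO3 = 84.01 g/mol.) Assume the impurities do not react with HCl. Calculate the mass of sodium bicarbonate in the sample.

2.08 g

n(HCl) added = 0.0409 × 0.871 = 0.0356 mol
n(NaOH) used in back-titration = 0.0322 × 0.338 = 0.0109 mol
n(HCl) left over = 0.0109 mol (1:1 ratio)
n(HCl) consumed by analyte = 0.0356 − 0.0109 = 0.0247 mol
n(NaHCO3) = 0.0247 mol (1:1 ratio)
mass of NaHCO3 = 0.0247 × 84.01 = 2.08 g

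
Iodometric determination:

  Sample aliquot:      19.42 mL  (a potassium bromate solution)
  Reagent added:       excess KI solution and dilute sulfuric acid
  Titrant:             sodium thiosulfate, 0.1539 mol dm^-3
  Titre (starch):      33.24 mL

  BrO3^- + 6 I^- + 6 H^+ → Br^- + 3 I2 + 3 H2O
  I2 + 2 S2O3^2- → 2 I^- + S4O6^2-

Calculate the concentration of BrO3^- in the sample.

0.04390 mol/L

n(S2O3^2-) = 0.03324 × 0.1539 = 5.116 × 10^-3 mol
n(I2) = n(S2O3^2-)/2 = 2.558 × 10^-3 mol
From the 1:3 ratio, n(BrO3^-) in the aliquot = 1/3 × 2.558 × 10^-3 = 8.526 × 10^-4 mol
[BrO3^-] = 8.526 × 10^-4 / 0.01942 = 0.04390 mol/L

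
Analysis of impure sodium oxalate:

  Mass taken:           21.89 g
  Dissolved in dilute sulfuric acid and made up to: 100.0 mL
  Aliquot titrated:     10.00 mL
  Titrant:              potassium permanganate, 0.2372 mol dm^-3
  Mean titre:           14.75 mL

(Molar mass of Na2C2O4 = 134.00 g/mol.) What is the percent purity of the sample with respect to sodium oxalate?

53.54 %

2 MnO4^- + 5 C2O4^2- + 16 H^+ → 2 Mn^2+ + 10 CO2 + 8 H2O
n(KMnO4) per titration = 0.01475 × 0.2372 = 3.499 × 10^-3 mol
From the 5:2 ratio, n(Na2C2O4) in each aliquot = 5/2 × 3.499 × 10^-3 = 8.747 × 10^-3 mol
n(Na2C2O4) in the whole flask = 8.747 × 10^-3 × 100.0/10.00 = 0.08747 mol
mass of Na2C2O4 = 0.08747 × 134.00 = 11.72 g
% Na2C2O4 = 11.72 / 21.89 × 100 = 53.54 %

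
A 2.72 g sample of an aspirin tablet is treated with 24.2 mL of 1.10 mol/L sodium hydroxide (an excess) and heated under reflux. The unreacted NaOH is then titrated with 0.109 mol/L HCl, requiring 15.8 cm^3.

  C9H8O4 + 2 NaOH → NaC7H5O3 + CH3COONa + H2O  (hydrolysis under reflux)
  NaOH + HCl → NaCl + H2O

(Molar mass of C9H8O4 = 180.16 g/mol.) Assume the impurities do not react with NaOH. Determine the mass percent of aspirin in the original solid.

n(NaOH) added = 0.0242 × 1.10 = 0.0266 mol
n(HCl) used in back-titration = 0.0158 × 0.109 = 1.72 × 10^-3 mol
n(NaOH) left over = 1.72 × 10^-3 mol (1:1 ratio)
n(NaOH) consumed by analyte = 0.0266 − 1.72 × 10^-3 = 0.0249 mol
From the 1:2 ratio, n(C9H8O4) = 1/2 × 0.0249 = 0.0124 mol
mass of C9H8O4 = 0.0124 × 180.16 = 2.24 g
% C9H8O4 = 2.24 / 2.72 × 100 = 82.5 %

82.5 %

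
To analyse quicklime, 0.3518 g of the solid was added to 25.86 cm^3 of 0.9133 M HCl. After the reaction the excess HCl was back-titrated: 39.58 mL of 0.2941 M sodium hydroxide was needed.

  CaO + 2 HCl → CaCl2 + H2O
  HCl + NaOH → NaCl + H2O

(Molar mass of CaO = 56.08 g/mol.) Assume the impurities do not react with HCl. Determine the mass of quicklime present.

n(HCl) added = 0.02586 × 0.9133 = 0.02362 mol
n(NaOH) used in back-titration = 0.03958 × 0.2941 = 0.01164 mol
n(HCl) left over = 0.01164 mol (1:1 ratio)
n(HCl) consumed by analyte = 0.02362 − 0.01164 = 0.01198 mol
From the 1:2 ratio, n(CaO) = 1/2 × 0.01198 = 5.989 × 10^-3 mol
mass of CaO = 5.989 × 10^-3 × 56.08 = 0.3358 g

0.3358 g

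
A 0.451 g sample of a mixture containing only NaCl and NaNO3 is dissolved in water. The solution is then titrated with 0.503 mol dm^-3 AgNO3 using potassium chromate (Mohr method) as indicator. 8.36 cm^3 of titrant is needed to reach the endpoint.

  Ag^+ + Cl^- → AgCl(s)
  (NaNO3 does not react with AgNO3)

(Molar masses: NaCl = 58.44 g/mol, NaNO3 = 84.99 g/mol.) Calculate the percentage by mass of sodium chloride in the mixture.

n(AgNO3) = 0.00836 × 0.503 = 4.21 × 10^-3 mol
Let x = n(NaCl), y = n(NaNO3).
Titrant: 1x = 4.21 × 10^-3;  mass: 58.44x + 84.99y = 0.451
Solving, x = 4.21 × 10^-3 mol, y = 2.42 × 10^-3 mol
mass of NaCl = 4.21 × 10^-3 × 58.44 = 0.246 g
% NaCl = 0.246 / 0.451 × 100 = 54.5 %

54.5 %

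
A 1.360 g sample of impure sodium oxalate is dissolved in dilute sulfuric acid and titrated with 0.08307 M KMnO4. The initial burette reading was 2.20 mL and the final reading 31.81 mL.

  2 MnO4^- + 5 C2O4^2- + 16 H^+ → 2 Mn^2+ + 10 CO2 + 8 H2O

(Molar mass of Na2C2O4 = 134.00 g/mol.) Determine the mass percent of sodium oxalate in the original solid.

60.59 %

n(KMnO4) = 0.02961 L × 0.08307 mol/L = 2.460 × 10^-3 mol
From the 5:2 ratio, n(Na2C2O4) = 5/2 × 2.460 × 10^-3 = 6.149 × 10^-3 mol
mass of Na2C2O4 = 6.149 × 10^-3 × 134.00 g/mol = 0.8240 g
% Na2C2O4 = 0.8240 / 1.360 × 100 = 60.59 %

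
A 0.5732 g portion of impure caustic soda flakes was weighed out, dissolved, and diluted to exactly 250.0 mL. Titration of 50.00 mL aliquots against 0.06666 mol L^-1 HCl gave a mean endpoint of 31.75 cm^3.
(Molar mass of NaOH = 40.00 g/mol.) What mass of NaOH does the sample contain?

NaOH + HCl → NaCl + H2O
n(HCl) per titration = 0.03175 × 0.06666 = 2.116 × 10^-3 mol
n(NaOH) in each aliquot = 2.116 × 10^-3 mol (1:1 ratio)
n(NaOH) in the whole flask = 2.116 × 10^-3 × 250.0/50.00 = 0.01058 mol
mass of NaOH = 0.01058 × 40.00 = 0.4233 g

0.4233 g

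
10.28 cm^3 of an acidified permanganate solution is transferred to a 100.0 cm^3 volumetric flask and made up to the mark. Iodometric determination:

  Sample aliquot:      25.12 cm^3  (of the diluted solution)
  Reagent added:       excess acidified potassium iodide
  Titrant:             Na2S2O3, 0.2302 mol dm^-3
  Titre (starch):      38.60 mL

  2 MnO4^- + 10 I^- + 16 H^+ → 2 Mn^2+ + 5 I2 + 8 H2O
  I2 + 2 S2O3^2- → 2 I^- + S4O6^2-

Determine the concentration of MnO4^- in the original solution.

0.6882 mol/L

n(S2O3^2-) = 0.03860 × 0.2302 = 8.886 × 10^-3 mol
n(I2) = n(S2O3^2-)/2 = 4.443 × 10^-3 mol
From the 2:5 ratio, n(MnO4^-) in the aliquot = 2/5 × 4.443 × 10^-3 = 1.777 × 10^-3 mol
[MnO4^-]_dilute = 1.777 × 10^-3 / 0.02512 = 0.07075 mol/L
[MnO4^-]_original = 0.07075 × 100.0/10.28 = 0.6882 mol/L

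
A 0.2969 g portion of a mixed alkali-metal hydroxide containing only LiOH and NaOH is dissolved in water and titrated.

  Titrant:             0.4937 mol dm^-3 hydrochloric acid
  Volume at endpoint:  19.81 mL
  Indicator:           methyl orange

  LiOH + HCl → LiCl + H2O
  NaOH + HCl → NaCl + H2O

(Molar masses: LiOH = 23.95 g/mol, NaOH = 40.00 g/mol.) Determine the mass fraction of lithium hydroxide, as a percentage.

n(HCl) = 0.01981 × 0.4937 = 9.780 × 10^-3 mol
Let x = n(LiOH), y = n(NaOH).
Titrant: 1x + 1y = 9.780 × 10^-3;  mass: 23.95x + 40.00y = 0.2969
Solving, x = 5.876 × 10^-3 mol, y = 3.904 × 10^-3 mol
mass of LiOH = 5.876 × 10^-3 × 23.95 = 0.1407 g
% LiOH = 0.1407 / 0.2969 × 100 = 47.40 %

47.40 %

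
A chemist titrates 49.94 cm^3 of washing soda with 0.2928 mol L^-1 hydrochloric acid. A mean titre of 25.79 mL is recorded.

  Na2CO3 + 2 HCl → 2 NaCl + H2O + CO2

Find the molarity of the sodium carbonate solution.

n(HCl) = 0.02579 L × 0.2928 mol/L = 7.551 × 10^-3 mol
From the 1:2 mole ratio, n(Na2CO3) = 1/2 × 7.551 × 10^-3 = 3.776 × 10^-3 mol
[Na2CO3] = 3.776 × 10^-3 mol / 0.04994 L = 0.07560 mol/L

0.07560 mol/L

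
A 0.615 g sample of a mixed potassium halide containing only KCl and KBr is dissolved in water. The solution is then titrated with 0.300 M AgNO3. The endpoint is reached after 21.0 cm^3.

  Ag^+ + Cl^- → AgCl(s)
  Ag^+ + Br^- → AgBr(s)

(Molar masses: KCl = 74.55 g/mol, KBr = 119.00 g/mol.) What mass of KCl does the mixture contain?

0.226 g

n(AgNO3) = 0.0210 × 0.300 = 6.30 × 10^-3 mol
Let x = n(KCl), y = n(KBr).
Titrant: 1x + 1y = 6.30 × 10^-3;  mass: 74.55x + 119.00y = 0.615
Solving, x = 3.03 × 10^-3 mol, y = 3.27 × 10^-3 mol
mass of KCl = 3.03 × 10^-3 × 74.55 = 0.226 g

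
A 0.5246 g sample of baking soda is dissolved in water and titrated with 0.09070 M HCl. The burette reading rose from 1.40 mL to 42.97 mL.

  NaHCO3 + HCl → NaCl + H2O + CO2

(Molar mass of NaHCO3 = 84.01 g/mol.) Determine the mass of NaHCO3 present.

n(HCl) = 0.04157 L × 0.09070 mol/L = 3.770 × 10^-3 mol
n(NaHCO3) = 3.770 × 10^-3 mol (1:1 ratio)
mass of NaHCO3 = 3.770 × 10^-3 × 84.01 g/mol = 0.3168 g

0.3168 g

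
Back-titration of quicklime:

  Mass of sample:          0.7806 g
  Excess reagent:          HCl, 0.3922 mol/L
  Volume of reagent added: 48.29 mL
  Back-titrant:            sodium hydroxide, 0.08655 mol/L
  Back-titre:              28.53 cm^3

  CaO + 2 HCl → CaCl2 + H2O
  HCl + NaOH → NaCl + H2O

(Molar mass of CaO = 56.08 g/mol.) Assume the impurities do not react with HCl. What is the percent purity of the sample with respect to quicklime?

n(HCl) added = 0.04829 × 0.3922 = 0.01894 mol
n(NaOH) used in back-titration = 0.02853 × 0.08655 = 2.469 × 10^-3 mol
n(HCl) left over = 2.469 × 10^-3 mol (1:1 ratio)
n(HCl) consumed by analyte = 0.01894 − 2.469 × 10^-3 = 0.01647 mol
From the 1:2 ratio, n(CaO) = 1/2 × 0.01647 = 8.235 × 10^-3 mol
mass of CaO = 8.235 × 10^-3 × 56.08 = 0.4618 g
% CaO = 0.4618 / 0.7806 × 100 = 59.16 %

59.16 %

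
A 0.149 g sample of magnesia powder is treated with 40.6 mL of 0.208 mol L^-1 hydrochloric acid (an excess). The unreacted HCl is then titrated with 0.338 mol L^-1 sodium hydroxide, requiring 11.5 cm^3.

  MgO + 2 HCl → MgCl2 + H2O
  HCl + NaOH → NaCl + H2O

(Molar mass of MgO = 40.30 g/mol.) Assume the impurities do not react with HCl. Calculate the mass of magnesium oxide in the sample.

n(HCl) added = 0.0406 × 0.208 = 8.44 × 10^-3 mol
n(NaOH) used in back-titration = 0.0115 × 0.338 = 3.89 × 10^-3 mol
n(HCl) left over = 3.89 × 10^-3 mol (1:1 ratio)
n(HCl) consumed by analyte = 8.44 × 10^-3 − 3.89 × 10^-3 = 4.56 × 10^-3 mol
From the 1:2 ratio, n(MgO) = 1/2 × 4.56 × 10^-3 = 2.28 × 10^-3 mol
mass of MgO = 2.28 × 10^-3 × 40.30 = 0.0918 g

0.0918 g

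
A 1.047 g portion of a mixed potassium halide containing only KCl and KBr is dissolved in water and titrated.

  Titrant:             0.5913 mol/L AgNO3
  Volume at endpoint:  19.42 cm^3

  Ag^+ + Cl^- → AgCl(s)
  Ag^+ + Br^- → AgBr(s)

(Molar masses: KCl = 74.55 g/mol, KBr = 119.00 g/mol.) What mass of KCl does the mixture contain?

0.5358 g

n(AgNO3) = 0.01942 × 0.5913 = 0.01148 mol
Let x = n(KCl), y = n(KBr).
Titrant: 1x + 1y = 0.01148;  mass: 74.55x + 119.00y = 1.047
Solving, x = 7.187 × 10^-3 mol, y = 4.296 × 10^-3 mol
mass of KCl = 7.187 × 10^-3 × 74.55 = 0.5358 g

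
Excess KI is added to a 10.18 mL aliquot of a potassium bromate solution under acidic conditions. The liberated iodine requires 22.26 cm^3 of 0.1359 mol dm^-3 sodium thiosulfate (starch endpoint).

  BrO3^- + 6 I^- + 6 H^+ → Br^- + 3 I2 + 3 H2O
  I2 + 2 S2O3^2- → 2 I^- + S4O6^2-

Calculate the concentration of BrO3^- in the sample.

0.04953 mol/L

n(S2O3^2-) = 0.02226 × 0.1359 = 3.025 × 10^-3 mol
n(I2) = n(S2O3^2-)/2 = 1.513 × 10^-3 mol
From the 1:3 ratio, n(BrO3^-) in the aliquot = 1/3 × 1.513 × 10^-3 = 5.042 × 10^-4 mol
[BrO3^-] = 5.042 × 10^-4 / 0.01018 = 0.04953 mol/L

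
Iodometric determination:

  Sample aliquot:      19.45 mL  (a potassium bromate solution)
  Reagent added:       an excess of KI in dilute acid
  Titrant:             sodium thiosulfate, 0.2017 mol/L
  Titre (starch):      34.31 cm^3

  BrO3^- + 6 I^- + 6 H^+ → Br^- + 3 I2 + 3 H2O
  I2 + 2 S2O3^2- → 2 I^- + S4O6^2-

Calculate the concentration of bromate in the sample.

0.05930 mol/L

n(S2O3^2-) = 0.03431 × 0.2017 = 6.920 × 10^-3 mol
n(I2) = n(S2O3^2-)/2 = 3.460 × 10^-3 mol
From the 1:3 ratio, n(BrO3^-) in the aliquot = 1/3 × 3.460 × 10^-3 = 1.153 × 10^-3 mol
[BrO3^-] = 1.153 × 10^-3 / 0.01945 = 0.05930 mol/L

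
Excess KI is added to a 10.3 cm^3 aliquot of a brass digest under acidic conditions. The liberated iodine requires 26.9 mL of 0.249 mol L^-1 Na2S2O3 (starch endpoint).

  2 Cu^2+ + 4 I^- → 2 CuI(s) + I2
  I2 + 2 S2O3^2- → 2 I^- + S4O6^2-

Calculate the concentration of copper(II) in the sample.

n(S2O3^2-) = 0.0269 × 0.249 = 6.70 × 10^-3 mol
n(I2) = n(S2O3^2-)/2 = 3.35 × 10^-3 mol
From the 2:1 ratio, n(Cu2+) in the aliquot = 2/1 × 3.35 × 10^-3 = 6.70 × 10^-3 mol
[Cu2+] = 6.70 × 10^-3 / 0.0103 = 0.650 mol/L

0.650 mol/L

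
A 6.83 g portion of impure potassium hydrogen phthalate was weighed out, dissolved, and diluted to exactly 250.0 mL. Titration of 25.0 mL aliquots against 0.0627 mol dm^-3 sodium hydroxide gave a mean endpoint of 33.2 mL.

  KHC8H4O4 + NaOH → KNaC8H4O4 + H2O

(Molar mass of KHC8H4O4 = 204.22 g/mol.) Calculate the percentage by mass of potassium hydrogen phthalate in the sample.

62.2 %

n(NaOH) per titration = 0.0332 × 0.0627 = 2.08 × 10^-3 mol
n(KHC8H4O4) in each aliquot = 2.08 × 10^-3 mol (1:1 ratio)
n(KHC8H4O4) in the whole flask = 2.08 × 10^-3 × 250.0/25.0 = 0.0208 mol
mass of KHC8H4O4 = 0.0208 × 204.22 = 4.25 g
% KHC8H4O4 = 4.25 / 6.83 × 100 = 62.2 %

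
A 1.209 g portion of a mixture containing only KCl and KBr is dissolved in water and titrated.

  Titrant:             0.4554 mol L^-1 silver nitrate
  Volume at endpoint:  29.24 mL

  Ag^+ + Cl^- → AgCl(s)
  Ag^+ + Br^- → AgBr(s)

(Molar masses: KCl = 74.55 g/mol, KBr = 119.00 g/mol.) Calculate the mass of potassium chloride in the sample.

0.6299 g

n(AgNO3) = 0.02924 × 0.4554 = 0.01332 mol
Let x = n(KCl), y = n(KBr).
Titrant: 1x + 1y = 0.01332;  mass: 74.55x + 119.00y = 1.209
Solving, x = 8.450 × 10^-3 mol, y = 4.866 × 10^-3 mol
mass of KCl = 8.450 × 10^-3 × 74.55 = 0.6299 g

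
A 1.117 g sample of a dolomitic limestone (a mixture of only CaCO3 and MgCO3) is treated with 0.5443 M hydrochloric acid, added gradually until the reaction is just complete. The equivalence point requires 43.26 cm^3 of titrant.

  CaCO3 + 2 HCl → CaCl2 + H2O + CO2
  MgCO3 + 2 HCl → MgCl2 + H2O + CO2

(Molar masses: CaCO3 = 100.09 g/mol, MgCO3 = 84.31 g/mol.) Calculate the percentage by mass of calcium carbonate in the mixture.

70.64 %

n(HCl) = 0.04326 × 0.5443 = 0.02355 mol
Let x = n(CaCO3), y = n(MgCO3).
Titrant: 2x + 2y = 0.02355;  mass: 100.09x + 84.31y = 1.117
Solving, x = 7.883 × 10^-3 mol, y = 3.890 × 10^-3 mol
mass of CaCO3 = 7.883 × 10^-3 × 100.09 = 0.7891 g
% CaCO3 = 0.7891 / 1.117 × 100 = 70.64 %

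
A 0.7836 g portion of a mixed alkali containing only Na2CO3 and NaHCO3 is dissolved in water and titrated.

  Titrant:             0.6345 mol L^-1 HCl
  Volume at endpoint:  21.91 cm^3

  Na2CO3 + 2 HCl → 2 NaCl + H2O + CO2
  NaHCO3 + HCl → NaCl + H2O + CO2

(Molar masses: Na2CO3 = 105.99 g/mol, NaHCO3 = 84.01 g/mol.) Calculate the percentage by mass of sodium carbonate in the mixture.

n(HCl) = 0.02191 × 0.6345 = 0.01390 mol
Let x = n(Na2CO3), y = n(NaHCO3).
Titrant: 2x + 1y = 0.01390;  mass: 105.99x + 84.01y = 0.7836
Solving, x = 6.195 × 10^-3 mol, y = 1.511 × 10^-3 mol
mass of Na2CO3 = 6.195 × 10^-3 × 105.99 = 0.6566 g
% Na2CO3 = 0.6566 / 0.7836 × 100 = 83.80 %

83.80 %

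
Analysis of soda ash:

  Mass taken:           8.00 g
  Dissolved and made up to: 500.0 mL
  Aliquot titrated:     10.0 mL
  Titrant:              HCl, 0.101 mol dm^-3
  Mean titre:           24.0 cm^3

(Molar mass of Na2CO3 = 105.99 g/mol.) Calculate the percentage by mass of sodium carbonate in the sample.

Na2CO3 + 2 HCl → 2 NaCl + H2O + CO2
n(HCl) per titration = 0.0240 × 0.101 = 2.42 × 10^-3 mol
From the 1:2 ratio, n(Na2CO3) in each aliquot = 1/2 × 2.42 × 10^-3 = 1.21 × 10^-3 mol
n(Na2CO3) in the whole flask = 1.21 × 10^-3 × 500.0/10.0 = 0.0606 mol
mass of Na2CO3 = 0.0606 × 105.99 = 6.42 g
% Na2CO3 = 6.42 / 8.00 × 100 = 80.3 %

80.3 %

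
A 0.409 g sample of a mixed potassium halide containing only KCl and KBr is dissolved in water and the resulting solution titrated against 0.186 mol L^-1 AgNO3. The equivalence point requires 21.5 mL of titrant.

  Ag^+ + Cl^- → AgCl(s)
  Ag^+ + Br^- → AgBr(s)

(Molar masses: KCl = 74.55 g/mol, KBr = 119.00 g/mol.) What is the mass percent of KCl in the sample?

n(AgNO3) = 0.0215 × 0.186 = 4.00 × 10^-3 mol
Let x = n(KCl), y = n(KBr).
Titrant: 1x + 1y = 4.00 × 10^-3;  mass: 74.55x + 119.00y = 0.409
Solving, x = 1.50 × 10^-3 mol, y = 2.49 × 10^-3 mol
mass of KCl = 1.50 × 10^-3 × 74.55 = 0.112 g
% KCl = 0.112 / 0.409 × 100 = 27.4 %

27.4 %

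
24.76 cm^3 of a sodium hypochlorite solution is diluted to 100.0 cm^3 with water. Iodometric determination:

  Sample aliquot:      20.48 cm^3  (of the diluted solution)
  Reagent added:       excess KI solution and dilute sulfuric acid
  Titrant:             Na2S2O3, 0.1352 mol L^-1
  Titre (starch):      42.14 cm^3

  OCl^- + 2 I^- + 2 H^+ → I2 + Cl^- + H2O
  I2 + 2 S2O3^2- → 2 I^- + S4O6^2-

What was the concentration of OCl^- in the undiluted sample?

0.5618 mol/L

n(S2O3^2-) = 0.04214 × 0.1352 = 5.697 × 10^-3 mol
n(I2) = n(S2O3^2-)/2 = 2.849 × 10^-3 mol
n(OCl^-) in the aliquot = 2.849 × 10^-3 mol (1:1 ratio)
[OCl^-]_dilute = 2.849 × 10^-3 / 0.02048 = 0.1391 mol/L
[OCl^-]_original = 0.1391 × 100.0/24.76 = 0.5618 mol/L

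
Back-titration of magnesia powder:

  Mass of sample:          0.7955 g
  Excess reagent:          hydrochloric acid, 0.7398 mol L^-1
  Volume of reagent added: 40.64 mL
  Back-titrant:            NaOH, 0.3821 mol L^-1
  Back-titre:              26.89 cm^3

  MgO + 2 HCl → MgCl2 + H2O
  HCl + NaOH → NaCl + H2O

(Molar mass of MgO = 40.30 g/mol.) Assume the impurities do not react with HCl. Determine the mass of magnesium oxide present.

0.3988 g

n(HCl) added = 0.04064 × 0.7398 = 0.03007 mol
n(NaOH) used in back-titration = 0.02689 × 0.3821 = 0.01027 mol
n(HCl) left over = 0.01027 mol (1:1 ratio)
n(HCl) consumed by analyte = 0.03007 − 0.01027 = 0.01979 mol
From the 1:2 ratio, n(MgO) = 1/2 × 0.01979 = 9.895 × 10^-3 mol
mass of MgO = 9.895 × 10^-3 × 40.30 = 0.3988 g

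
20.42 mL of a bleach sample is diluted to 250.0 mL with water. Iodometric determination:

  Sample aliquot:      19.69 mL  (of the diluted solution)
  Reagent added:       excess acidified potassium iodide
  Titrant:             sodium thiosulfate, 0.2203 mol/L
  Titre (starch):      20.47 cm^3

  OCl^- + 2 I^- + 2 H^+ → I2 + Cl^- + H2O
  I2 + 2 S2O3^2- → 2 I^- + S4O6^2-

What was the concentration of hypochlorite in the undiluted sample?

n(S2O3^2-) = 0.02047 × 0.2203 = 4.510 × 10^-3 mol
n(I2) = n(S2O3^2-)/2 = 2.255 × 10^-3 mol
n(OCl^-) in the aliquot = 2.255 × 10^-3 mol (1:1 ratio)
[OCl^-]_dilute = 2.255 × 10^-3 / 0.01969 = 0.1145 mol/L
[OCl^-]_original = 0.1145 × 250.0/20.42 = 1.402 mol/L

1.402 mol/L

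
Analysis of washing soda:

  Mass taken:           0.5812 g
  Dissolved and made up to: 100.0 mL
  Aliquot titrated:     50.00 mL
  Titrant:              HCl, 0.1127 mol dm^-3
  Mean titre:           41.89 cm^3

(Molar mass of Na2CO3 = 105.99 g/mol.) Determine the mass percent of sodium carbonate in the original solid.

Na2CO3 + 2 HCl → 2 NaCl + H2O + CO2
n(HCl) per titration = 0.04189 × 0.1127 = 4.721 × 10^-3 mol
From the 1:2 ratio, n(Na2CO3) in each aliquot = 1/2 × 4.721 × 10^-3 = 2.361 × 10^-3 mol
n(Na2CO3) in the whole flask = 2.361 × 10^-3 × 100.0/50.00 = 4.721 × 10^-3 mol
mass of Na2CO3 = 4.721 × 10^-3 × 105.99 = 0.5004 g
% Na2CO3 = 0.5004 / 0.5812 × 100 = 86.09 %

86.09 %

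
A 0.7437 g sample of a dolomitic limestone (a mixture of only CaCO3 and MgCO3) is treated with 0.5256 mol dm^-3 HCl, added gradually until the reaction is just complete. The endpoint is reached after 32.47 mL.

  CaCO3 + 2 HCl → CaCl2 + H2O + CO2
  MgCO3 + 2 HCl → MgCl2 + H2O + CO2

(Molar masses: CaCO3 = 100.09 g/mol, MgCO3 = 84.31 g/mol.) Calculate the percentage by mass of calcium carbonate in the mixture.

20.70 %

n(HCl) = 0.03247 × 0.5256 = 0.01707 mol
Let x = n(CaCO3), y = n(MgCO3).
Titrant: 2x + 2y = 0.01707;  mass: 100.09x + 84.31y = 0.7437
Solving, x = 1.538 × 10^-3 mol, y = 6.995 × 10^-3 mol
mass of CaCO3 = 1.538 × 10^-3 × 100.09 = 0.1540 g
% CaCO3 = 0.1540 / 0.7437 × 100 = 20.70 %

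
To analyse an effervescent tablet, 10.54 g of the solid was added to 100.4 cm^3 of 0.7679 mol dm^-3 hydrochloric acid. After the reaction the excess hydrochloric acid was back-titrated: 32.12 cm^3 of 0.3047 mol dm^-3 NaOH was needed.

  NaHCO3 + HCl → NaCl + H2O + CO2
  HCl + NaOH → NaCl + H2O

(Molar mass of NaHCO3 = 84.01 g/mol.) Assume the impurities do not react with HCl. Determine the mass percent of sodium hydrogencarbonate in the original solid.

53.65 %

n(HCl) added = 0.1004 × 0.7679 = 0.07710 mol
n(NaOH) used in back-titration = 0.03212 × 0.3047 = 9.787 × 10^-3 mol
n(HCl) left over = 9.787 × 10^-3 mol (1:1 ratio)
n(HCl) consumed by analyte = 0.07710 − 9.787 × 10^-3 = 0.06731 mol
n(NaHCO3) = 0.06731 mol (1:1 ratio)
mass of NaHCO3 = 0.06731 × 84.01 = 5.655 g
% NaHCO3 = 5.655 / 10.54 × 100 = 53.65 %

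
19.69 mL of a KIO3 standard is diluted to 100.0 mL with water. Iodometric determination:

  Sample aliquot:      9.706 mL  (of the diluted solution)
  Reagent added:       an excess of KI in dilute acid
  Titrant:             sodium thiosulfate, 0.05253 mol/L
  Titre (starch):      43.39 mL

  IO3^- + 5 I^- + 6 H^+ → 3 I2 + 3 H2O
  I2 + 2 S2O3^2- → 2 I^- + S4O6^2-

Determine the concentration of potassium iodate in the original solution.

0.1988 mol/L

n(S2O3^2-) = 0.04339 × 0.05253 = 2.279 × 10^-3 mol
n(I2) = n(S2O3^2-)/2 = 1.140 × 10^-3 mol
From the 1:3 ratio, n(IO3^-) in the aliquot = 1/3 × 1.140 × 10^-3 = 3.799 × 10^-4 mol
[IO3^-]_dilute = 3.799 × 10^-4 / 0.009706 = 0.03914 mol/L
[IO3^-]_original = 0.03914 × 100.0/19.69 = 0.1988 mol/L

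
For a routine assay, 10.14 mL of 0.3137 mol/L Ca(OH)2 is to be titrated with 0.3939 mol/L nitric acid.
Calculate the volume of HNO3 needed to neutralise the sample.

16.15 mL

Ca(OH)2 + 2 HNO3 → Ca(NO3)2 + 2 H2O
n(Ca(OH)2) = 0.01014 L × 0.3137 mol/L = 3.181 × 10^-3 mol
From the 2:1 stoichiometry, n(HNO3) = 2/1 × 3.181 × 10^-3 = 6.362 × 10^-3 mol
V(HNO3) = 6.362 × 10^-3 mol / 0.3939 mol/L = 0.01615 L = 16.15 mL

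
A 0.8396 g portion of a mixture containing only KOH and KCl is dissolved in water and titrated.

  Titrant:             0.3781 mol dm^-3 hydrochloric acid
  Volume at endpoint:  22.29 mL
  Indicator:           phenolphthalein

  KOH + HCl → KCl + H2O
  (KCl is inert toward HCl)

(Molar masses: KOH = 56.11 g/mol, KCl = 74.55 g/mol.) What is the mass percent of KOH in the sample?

n(HCl) = 0.02229 × 0.3781 = 8.428 × 10^-3 mol
Let x = n(KOH), y = n(KCl).
Titrant: 1x = 8.428 × 10^-3;  mass: 56.11x + 74.55y = 0.8396
Solving, x = 8.428 × 10^-3 mol, y = 4.919 × 10^-3 mol
mass of KOH = 8.428 × 10^-3 × 56.11 = 0.4729 g
% KOH = 0.4729 / 0.8396 × 100 = 56.32 %

56.32 %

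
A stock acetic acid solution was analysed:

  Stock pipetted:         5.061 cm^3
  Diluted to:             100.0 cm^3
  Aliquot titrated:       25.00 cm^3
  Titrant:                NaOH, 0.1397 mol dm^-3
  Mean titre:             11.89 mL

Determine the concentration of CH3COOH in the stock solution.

1.313 mol/L

CH3COOH + NaOH → CH3COONa + H2O
n(NaOH) = 0.01189 × 0.1397 = 1.661 × 10^-3 mol
n(CH3COOH) in the aliquot = 1.661 × 10^-3 mol (1:1 ratio)
[CH3COOH]_dilute = 1.661 × 10^-3 / 0.02500 = 0.06644 mol/L
Dilution factor = 100.0 / 5.061 = 19.76
[CH3COOH]_stock = 0.06644 × 19.76 = 1.313 mol/L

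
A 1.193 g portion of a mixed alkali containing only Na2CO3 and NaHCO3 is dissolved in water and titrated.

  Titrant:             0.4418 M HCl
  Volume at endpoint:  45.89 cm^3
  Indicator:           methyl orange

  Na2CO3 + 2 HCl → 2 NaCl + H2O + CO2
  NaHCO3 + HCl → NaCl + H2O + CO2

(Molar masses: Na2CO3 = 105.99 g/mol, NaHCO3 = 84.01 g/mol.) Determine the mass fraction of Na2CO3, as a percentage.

n(HCl) = 0.04589 × 0.4418 = 0.02027 mol
Let x = n(Na2CO3), y = n(NaHCO3).
Titrant: 2x + 1y = 0.02027;  mass: 105.99x + 84.01y = 1.193
Solving, x = 8.226 × 10^-3 mol, y = 3.823 × 10^-3 mol
mass of Na2CO3 = 8.226 × 10^-3 × 105.99 = 0.8718 g
% Na2CO3 = 0.8718 / 1.193 × 100 = 73.08 %

73.08 %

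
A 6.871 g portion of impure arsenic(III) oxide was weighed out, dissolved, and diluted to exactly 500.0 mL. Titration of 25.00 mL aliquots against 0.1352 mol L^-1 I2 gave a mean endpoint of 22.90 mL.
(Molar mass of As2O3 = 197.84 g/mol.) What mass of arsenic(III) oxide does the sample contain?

6.125 g

As2O3 + 2 I2 + 2 H2O → As2O5 + 4 HI
n(I2) per titration = 0.02290 × 0.1352 = 3.096 × 10^-3 mol
From the 1:2 ratio, n(As2O3) in each aliquot = 1/2 × 3.096 × 10^-3 = 1.548 × 10^-3 mol
n(As2O3) in the whole flask = 1.548 × 10^-3 × 500.0/25.00 = 0.03096 mol
mass of As2O3 = 0.03096 × 197.84 = 6.125 g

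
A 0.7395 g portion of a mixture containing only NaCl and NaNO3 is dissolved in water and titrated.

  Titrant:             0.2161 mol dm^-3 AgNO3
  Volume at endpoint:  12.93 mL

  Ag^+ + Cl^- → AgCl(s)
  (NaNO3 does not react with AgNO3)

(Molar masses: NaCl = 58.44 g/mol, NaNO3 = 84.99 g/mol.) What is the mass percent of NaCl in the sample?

n(AgNO3) = 0.01293 × 0.2161 = 2.794 × 10^-3 mol
Let x = n(NaCl), y = n(NaNO3).
Titrant: 1x = 2.794 × 10^-3;  mass: 58.44x + 84.99y = 0.7395
Solving, x = 2.794 × 10^-3 mol, y = 6.780 × 10^-3 mol
mass of NaCl = 2.794 × 10^-3 × 58.44 = 0.1633 g
% NaCl = 0.1633 / 0.7395 × 100 = 22.08 %

22.08 %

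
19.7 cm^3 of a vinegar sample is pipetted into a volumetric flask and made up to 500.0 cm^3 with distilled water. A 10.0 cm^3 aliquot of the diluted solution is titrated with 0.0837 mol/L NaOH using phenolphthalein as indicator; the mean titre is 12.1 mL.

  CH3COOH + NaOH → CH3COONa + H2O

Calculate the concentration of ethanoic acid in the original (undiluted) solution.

n(NaOH) = 0.0121 × 0.0837 = 1.01 × 10^-3 mol
n(CH3COOH) in the aliquot = 1.01 × 10^-3 mol (1:1 ratio)
[CH3COOH]_dilute = 1.01 × 10^-3 / 0.0100 = 0.101 mol/L
Dilution factor = 500.0 / 19.7 = 25.38
[CH3COOH]_stock = 0.101 × 25.38 = 2.57 mol/L

2.57 mol/L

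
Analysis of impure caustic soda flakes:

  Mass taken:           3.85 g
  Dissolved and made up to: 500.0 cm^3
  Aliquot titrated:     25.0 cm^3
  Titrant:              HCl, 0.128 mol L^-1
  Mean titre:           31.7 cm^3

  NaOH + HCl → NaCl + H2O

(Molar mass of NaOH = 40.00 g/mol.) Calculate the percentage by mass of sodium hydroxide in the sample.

84.3 %

n(HCl) per titration = 0.0317 × 0.128 = 4.06 × 10^-3 mol
n(NaOH) in each aliquot = 4.06 × 10^-3 mol (1:1 ratio)
n(NaOH) in the whole flask = 4.06 × 10^-3 × 500.0/25.0 = 0.0812 mol
mass of NaOH = 0.0812 × 40.00 = 3.25 g
% NaOH = 3.25 / 3.85 × 100 = 84.3 %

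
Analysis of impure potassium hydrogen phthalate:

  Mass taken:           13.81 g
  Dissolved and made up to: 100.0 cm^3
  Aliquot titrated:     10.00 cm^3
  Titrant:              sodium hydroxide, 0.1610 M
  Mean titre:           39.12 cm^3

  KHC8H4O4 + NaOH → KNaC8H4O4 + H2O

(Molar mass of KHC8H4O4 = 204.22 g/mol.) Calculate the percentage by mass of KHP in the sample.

n(NaOH) per titration = 0.03912 × 0.1610 = 6.298 × 10^-3 mol
n(KHC8H4O4) in each aliquot = 6.298 × 10^-3 mol (1:1 ratio)
n(KHC8H4O4) in the whole flask = 6.298 × 10^-3 × 100.0/10.00 = 0.06298 mol
mass of KHC8H4O4 = 0.06298 × 204.22 = 12.86 g
% KHC8H4O4 = 12.86 / 13.81 × 100 = 93.14 %

93.14 %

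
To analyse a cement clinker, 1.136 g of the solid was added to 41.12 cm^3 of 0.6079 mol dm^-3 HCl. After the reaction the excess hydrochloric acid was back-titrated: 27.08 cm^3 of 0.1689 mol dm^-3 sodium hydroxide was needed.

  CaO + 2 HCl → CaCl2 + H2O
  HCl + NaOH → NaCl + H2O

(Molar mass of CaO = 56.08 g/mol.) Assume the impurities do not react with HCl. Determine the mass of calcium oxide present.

0.5727 g

n(HCl) added = 0.04112 × 0.6079 = 0.02500 mol
n(NaOH) used in back-titration = 0.02708 × 0.1689 = 4.574 × 10^-3 mol
n(HCl) left over = 4.574 × 10^-3 mol (1:1 ratio)
n(HCl) consumed by analyte = 0.02500 − 4.574 × 10^-3 = 0.02042 mol
From the 1:2 ratio, n(CaO) = 1/2 × 0.02042 = 0.01021 mol
mass of CaO = 0.01021 × 56.08 = 0.5727 g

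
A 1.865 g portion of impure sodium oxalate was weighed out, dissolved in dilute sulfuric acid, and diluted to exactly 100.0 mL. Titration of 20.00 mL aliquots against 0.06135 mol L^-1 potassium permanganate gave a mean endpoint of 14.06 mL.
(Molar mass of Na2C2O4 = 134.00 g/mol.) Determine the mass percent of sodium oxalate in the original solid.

2 MnO4^- + 5 C2O4^2- + 16 H^+ → 2 Mn^2+ + 10 CO2 + 8 H2O
n(KMnO4) per titration = 0.01406 × 0.06135 = 8.626 × 10^-4 mol
From the 5:2 ratio, n(Na2C2O4) in each aliquot = 5/2 × 8.626 × 10^-4 = 2.156 × 10^-3 mol
n(Na2C2O4) in the whole flask = 2.156 × 10^-3 × 100.0/20.00 = 0.01078 mol
mass of Na2C2O4 = 0.01078 × 134.00 = 1.445 g
% Na2C2O4 = 1.445 / 1.865 × 100 = 77.47 %

77.47 %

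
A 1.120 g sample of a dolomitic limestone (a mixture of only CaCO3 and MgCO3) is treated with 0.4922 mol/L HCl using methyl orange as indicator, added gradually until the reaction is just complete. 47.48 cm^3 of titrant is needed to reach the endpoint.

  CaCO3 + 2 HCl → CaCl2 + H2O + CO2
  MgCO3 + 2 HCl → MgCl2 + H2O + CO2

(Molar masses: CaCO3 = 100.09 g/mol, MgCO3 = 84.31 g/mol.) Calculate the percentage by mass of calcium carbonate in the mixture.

76.37 %

n(HCl) = 0.04748 × 0.4922 = 0.02337 mol
Let x = n(CaCO3), y = n(MgCO3).
Titrant: 2x + 2y = 0.02337;  mass: 100.09x + 84.31y = 1.120
Solving, x = 8.546 × 10^-3 mol, y = 3.139 × 10^-3 mol
mass of CaCO3 = 8.546 × 10^-3 × 100.09 = 0.8553 g
% CaCO3 = 0.8553 / 1.120 × 100 = 76.37 %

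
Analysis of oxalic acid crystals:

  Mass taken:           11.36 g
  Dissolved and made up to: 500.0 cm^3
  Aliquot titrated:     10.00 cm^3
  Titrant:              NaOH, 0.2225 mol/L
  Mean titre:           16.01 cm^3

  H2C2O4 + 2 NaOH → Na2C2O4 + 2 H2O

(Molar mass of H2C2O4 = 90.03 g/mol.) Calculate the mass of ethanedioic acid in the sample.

8.018 g

n(NaOH) per titration = 0.01601 × 0.2225 = 3.562 × 10^-3 mol
From the 1:2 ratio, n(H2C2O4) in each aliquot = 1/2 × 3.562 × 10^-3 = 1.781 × 10^-3 mol
n(H2C2O4) in the whole flask = 1.781 × 10^-3 × 500.0/10.00 = 0.08906 mol
mass of H2C2O4 = 0.08906 × 90.03 = 8.018 g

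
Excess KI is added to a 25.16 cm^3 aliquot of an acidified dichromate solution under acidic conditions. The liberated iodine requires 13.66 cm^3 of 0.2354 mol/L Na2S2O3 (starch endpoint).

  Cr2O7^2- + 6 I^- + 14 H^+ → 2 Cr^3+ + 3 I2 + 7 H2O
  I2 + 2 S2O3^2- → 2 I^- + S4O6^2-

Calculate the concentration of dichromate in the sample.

n(S2O3^2-) = 0.01366 × 0.2354 = 3.216 × 10^-3 mol
n(I2) = n(S2O3^2-)/2 = 1.608 × 10^-3 mol
From the 1:3 ratio, n(Cr2O7^2-) in the aliquot = 1/3 × 1.608 × 10^-3 = 5.359 × 10^-4 mol
[Cr2O7^2-] = 5.359 × 10^-4 / 0.02516 = 0.02130 mol/L

0.02130 mol/L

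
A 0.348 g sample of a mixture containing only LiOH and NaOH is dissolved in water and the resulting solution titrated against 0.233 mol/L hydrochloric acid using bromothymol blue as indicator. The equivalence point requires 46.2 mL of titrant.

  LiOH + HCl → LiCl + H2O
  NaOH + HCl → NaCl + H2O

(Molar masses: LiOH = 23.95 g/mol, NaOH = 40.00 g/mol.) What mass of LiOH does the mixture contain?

n(HCl) = 0.0462 × 0.233 = 0.0108 mol
Let x = n(LiOH), y = n(NaOH).
Titrant: 1x + 1y = 0.0108;  mass: 23.95x + 40.00y = 0.348
Solving, x = 5.15 × 10^-3 mol, y = 5.62 × 10^-3 mol
mass of LiOH = 5.15 × 10^-3 × 23.95 = 0.123 g

0.123 g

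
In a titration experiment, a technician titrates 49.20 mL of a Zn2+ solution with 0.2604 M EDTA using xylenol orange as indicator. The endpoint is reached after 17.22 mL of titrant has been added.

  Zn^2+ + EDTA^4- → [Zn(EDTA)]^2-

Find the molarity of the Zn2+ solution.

n(EDTA) = 0.01722 L × 0.2604 mol/L = 4.484 × 10^-3 mol
n(Zn2+) = 4.484 × 10^-3 mol (1:1 mole ratio)
[Zn2+] = 4.484 × 10^-3 mol / 0.04920 L = 0.09114 mol/L

0.09114 M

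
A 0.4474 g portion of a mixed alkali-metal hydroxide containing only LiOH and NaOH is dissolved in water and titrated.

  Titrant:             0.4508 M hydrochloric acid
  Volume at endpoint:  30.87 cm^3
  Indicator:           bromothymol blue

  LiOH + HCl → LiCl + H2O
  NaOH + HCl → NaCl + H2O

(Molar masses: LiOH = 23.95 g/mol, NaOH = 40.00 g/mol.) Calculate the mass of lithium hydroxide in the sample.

n(HCl) = 0.03087 × 0.4508 = 0.01392 mol
Let x = n(LiOH), y = n(NaOH).
Titrant: 1x + 1y = 0.01392;  mass: 23.95x + 40.00y = 0.4474
Solving, x = 6.807 × 10^-3 mol, y = 7.109 × 10^-3 mol
mass of LiOH = 6.807 × 10^-3 × 23.95 = 0.1630 g

0.1630 g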